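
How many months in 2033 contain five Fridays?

4

A month has five Fridays exactly when Friday falls within its first (length − 28) days.
Jan: 31 days, starts Sat → 5 of Sat, Sun, Mon
Feb: 28 days, starts Tue → 5 of (none)
Mar: 31 days, starts Tue → 5 of Tue, Wed, Thu
Apr: 30 days, starts Fri → 5 of Fri, Sat ✓
May: 31 days, starts Sun → 5 of Sun, Mon, Tue
Jun: 30 days, starts Wed → 5 of Wed, Thu
Jul: 31 days, starts Fri → 5 of Fri, Sat, Sun ✓
Aug: 31 days, starts Mon → 5 of Mon, Tue, Wed
Sep: 30 days, starts Thu → 5 of Thu, Fri ✓
Oct: 31 days, starts Sat → 5 of Sat, Sun, Mon
Nov: 30 days, starts Tue → 5 of Tue, Wed
Dec: 31 days, starts Thu → 5 of Thu, Fri, Sat ✓
Months with five Fridays: Apr, Jul, Sep, Dec.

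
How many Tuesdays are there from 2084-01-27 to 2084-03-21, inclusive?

2084-01-27 is a Thursday.
The range spans 55 days (inclusive of both endpoints).
55 = 7 × 7 + 6, so there are 7 full weeks plus 6 extra days.
Each full week contributes one Tuesday: 7 so far.
The 6 extra days are Thursday, Friday, Saturday, Sunday, Monday, Tuesday — 1 of them qualifies.
Total: 7 + 1 = 8.

8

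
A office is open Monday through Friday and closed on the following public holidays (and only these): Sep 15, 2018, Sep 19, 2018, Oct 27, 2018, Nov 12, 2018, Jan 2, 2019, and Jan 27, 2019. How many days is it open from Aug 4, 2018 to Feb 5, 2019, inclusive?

129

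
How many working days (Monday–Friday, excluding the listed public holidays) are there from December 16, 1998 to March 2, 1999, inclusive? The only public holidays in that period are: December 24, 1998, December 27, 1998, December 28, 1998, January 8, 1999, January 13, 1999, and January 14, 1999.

December 16, 1998 is a Wednesday.
That's 77 days from start to end, counting both.
77 = 7 × 11, so the span is exactly 11 full weeks.
Each full week contributes 5 weekdays (Mon–Fri): 11 × 5 = 55.
Total: 55.
Holidays: December 24, 1998 (Thu); December 27, 1998 (Sun); December 28, 1998 (Mon); January 8, 1999 (Fri); January 13, 1999 (Wed); January 14, 1999 (Thu).
5 of the 6 holidays fall on weekdays; the rest are weekends and were already excluded.
Business days: 55 − 5 = 50.

50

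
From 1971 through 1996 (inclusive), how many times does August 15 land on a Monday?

Day of week of August 15 in each year:
1971: Sun, 1972: Tue, 1973: Wed, 1974: Thu, 1975: Fri, 1976: Sun, 1977: Mon ✓, 1978: Tue, 1979: Wed, 1980: Fri, 1981: Sat, 1982: Sun, 1983: Mon ✓, 1984: Wed, 1985: Thu, 1986: Fri, 1987: Sat, 1988: Mon ✓, 1989: Tue, 1990: Wed, 1991: Thu, 1992: Sat, 1993: Sun, 1994: Mon ✓, 1995: Tue, 1996: Thu
Mondays: 1977, 1983, 1988, 1994.

4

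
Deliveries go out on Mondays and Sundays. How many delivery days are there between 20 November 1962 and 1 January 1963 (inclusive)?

12

20 November 1962 is a Tuesday.
From 20 November 1962 to 1 January 1963 is 43 days inclusive.
43 = 7 × 6 + 1, so there are 6 full weeks plus 1 extra day.
Each full week contributes 2 days from the set (Mon, Sun): 6 × 2 = 12.
The 1 extra day is Tue — none qualify.
Total: 12 + 0 = 12.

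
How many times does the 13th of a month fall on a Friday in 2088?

The 13th falls on a Friday when the month's 13th has weekday Fri.
Jan 13 is Tue; Feb 13 is Fri ✓; Mar 13 is Sat; Apr 13 is Tue; May 13 is Thu; Jun 13 is Sun; Jul 13 is Tue; Aug 13 is Fri ✓; Sep 13 is Mon; Oct 13 is Wed; Nov 13 is Sat; Dec 13 is Mon.
Friday the 13ths: Feb, Aug.

2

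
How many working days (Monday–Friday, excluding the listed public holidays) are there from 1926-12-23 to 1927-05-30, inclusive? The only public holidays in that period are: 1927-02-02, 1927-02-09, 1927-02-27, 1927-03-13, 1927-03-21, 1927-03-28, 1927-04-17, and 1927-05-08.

1926-12-23 is a Thursday.
That's 159 days from start to end, counting both.
159 = 7 × 22 + 5, so there are 22 full weeks plus 5 extra days.
Each full week contributes 5 weekdays (Mon–Fri): 22 × 5 = 110.
The 5 extra days are Thu, Fri, Sat, Sun, Mon — 3 of them qualify.
Total: 110 + 3 = 113.
Holidays: 1927-02-02 (Wed); 1927-02-09 (Wed); 1927-02-27 (Sun); 1927-03-13 (Sun); 1927-03-21 (Mon); 1927-03-28 (Mon); 1927-04-17 (Sun); 1927-05-08 (Sun).
4 of the 8 holidays fall on weekdays; the rest are weekends and were already excluded.
Business days: 113 − 4 = 109.

109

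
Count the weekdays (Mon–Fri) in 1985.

January 1, 1985 is a Tuesday.
The range spans 365 days (inclusive of both endpoints).
365 = 7 × 52 + 1, so there are 52 full weeks plus 1 extra day.
Each full week contributes 5 weekdays (Mon–Fri): 52 × 5 = 260.
The 1 extra day is Tuesday — 1 of them qualifies.
Total: 260 + 1 = 261.

261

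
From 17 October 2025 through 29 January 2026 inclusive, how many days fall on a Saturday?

15 Saturdays

17 October 2025 is a Friday.
From 17 October 2025 to 29 January 2026 is 105 days inclusive.
105 = 7 × 15, so the span is exactly 15 full weeks.
Each full week contributes one Saturday: 15 so far.
Total: 15.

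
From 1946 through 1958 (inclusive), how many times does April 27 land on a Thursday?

1

Day of week of April 27 in each year:
1946: Sat, 1947: Sun, 1948: Tue, 1949: Wed, 1950: Thu ✓, 1951: Fri, 1952: Sun, 1953: Mon, 1954: Tue, 1955: Wed, 1956: Fri, 1957: Sat, 1958: Sun
Thursdays: 1950.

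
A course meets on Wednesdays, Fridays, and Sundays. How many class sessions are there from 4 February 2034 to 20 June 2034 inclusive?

58

4 February 2034 is a Saturday.
That's 137 days from start to end, counting both.
137 = 7 × 19 + 4, so there are 19 full weeks plus 4 extra days.
Each full week contributes 3 days from the set (Wed, Fri, Sun): 19 × 3 = 57.
The 4 extra days are Sat, Sun, Mon, Tue — 1 of them qualifies.
Total: 57 + 1 = 58.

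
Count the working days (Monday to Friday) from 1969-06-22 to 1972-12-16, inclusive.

1969-06-22 is a Sunday.
From 1969-06-22 to 1972-12-16 is 1274 days inclusive.
1274 = 7 × 182, so the span is exactly 182 full weeks.
Each full week contributes 5 weekdays (Mon–Fri): 182 × 5 = 910.
Total: 910.

910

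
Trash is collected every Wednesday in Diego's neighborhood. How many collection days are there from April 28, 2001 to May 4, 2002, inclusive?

53 Wednesdays

April 28, 2001 is a Saturday.
That's 372 days from start to end, counting both.
372 = 7 × 53 + 1, so there are 53 full weeks plus 1 extra day.
Each full week contributes one Wednesday: 53 so far.
The 1 extra day is Sat — none qualify.
Total: 53 + 0 = 53.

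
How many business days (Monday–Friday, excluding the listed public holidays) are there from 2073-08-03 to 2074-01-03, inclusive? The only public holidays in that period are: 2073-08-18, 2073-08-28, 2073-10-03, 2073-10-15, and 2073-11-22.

106 business days

2073-08-03 is a Thursday.
That's 154 days from start to end, counting both.
154 = 7 × 22, so the span is exactly 22 full weeks.
Each full week contributes 5 weekdays (Mon–Fri): 22 × 5 = 110.
Holidays: 2073-08-18 (Fri); 2073-08-28 (Mon); 2073-10-03 (Tue); 2073-10-15 (Sun); 2073-11-22 (Wed).
4 of the 5 holidays fall on weekdays; the rest are weekends and were already excluded.
Business days: 110 − 4 = 106.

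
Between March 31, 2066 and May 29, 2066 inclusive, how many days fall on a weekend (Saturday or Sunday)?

March 31, 2066 is a Wednesday.
The range spans 60 days (inclusive of both endpoints).
60 = 7 × 8 + 4, so there are 8 full weeks plus 4 extra days.
Each full week contributes 2 weekend days (Sat, Sun): 8 × 2 = 16.
The 4 extra days are Wed, Thu, Fri, Sat — 1 of them qualifies.
Total: 16 + 1 = 17.

17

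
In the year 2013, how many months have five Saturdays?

A month has five Saturdays exactly when Saturday falls within its first (length − 28) days.
Jan: 31 days, starts Tue → 5 of Tue, Wed, Thu
Feb: 28 days, starts Fri → 5 of (none)
Mar: 31 days, starts Fri → 5 of Fri, Sat, Sun ✓
Apr: 30 days, starts Mon → 5 of Mon, Tue
May: 31 days, starts Wed → 5 of Wed, Thu, Fri
Jun: 30 days, starts Sat → 5 of Sat, Sun ✓
Jul: 31 days, starts Mon → 5 of Mon, Tue, Wed
Aug: 31 days, starts Thu → 5 of Thu, Fri, Sat ✓
Sep: 30 days, starts Sun → 5 of Sun, Mon
Oct: 31 days, starts Tue → 5 of Tue, Wed, Thu
Nov: 30 days, starts Fri → 5 of Fri, Sat ✓
Dec: 31 days, starts Sun → 5 of Sun, Mon, Tue
Months with five Saturdays: Mar, Jun, Aug, Nov.

4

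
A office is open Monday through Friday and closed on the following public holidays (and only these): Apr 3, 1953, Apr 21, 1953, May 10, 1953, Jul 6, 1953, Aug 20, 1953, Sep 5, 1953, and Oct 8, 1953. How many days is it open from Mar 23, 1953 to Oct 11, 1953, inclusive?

Mar 23, 1953 is a Monday.
The range spans 203 days (inclusive of both endpoints).
203 = 7 × 29, so the span is exactly 29 full weeks.
Each full week contributes 5 weekdays (Mon–Fri): 29 × 5 = 145.
Holidays: Apr 3, 1953 (Fri); Apr 21, 1953 (Tue); May 10, 1953 (Sun); Jul 6, 1953 (Mon); Aug 20, 1953 (Thu); Sep 5, 1953 (Sat); Oct 8, 1953 (Thu).
5 of the 7 holidays fall on weekdays; the rest are weekends and were already excluded.
Business days: 145 − 5 = 140.

140 working days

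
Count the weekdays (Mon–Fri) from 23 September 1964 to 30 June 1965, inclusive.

23 September 1964 is a Wednesday.
From 23 September 1964 to 30 June 1965 is 281 days inclusive.
281 = 7 × 40 + 1, so there are 40 full weeks plus 1 extra day.
Each full week contributes 5 weekdays (Mon–Fri): 40 × 5 = 200.
The 1 extra day is Wed — 1 of them qualifies.
Total: 200 + 1 = 201.

201 weekdays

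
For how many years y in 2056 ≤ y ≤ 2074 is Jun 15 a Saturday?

2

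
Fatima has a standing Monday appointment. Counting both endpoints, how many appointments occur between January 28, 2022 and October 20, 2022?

January 28, 2022 is a Friday.
From January 28, 2022 to October 20, 2022 is 266 days inclusive.
266 = 7 × 38, so the span is exactly 38 full weeks.
Each full week contributes one Monday: 38 so far.

38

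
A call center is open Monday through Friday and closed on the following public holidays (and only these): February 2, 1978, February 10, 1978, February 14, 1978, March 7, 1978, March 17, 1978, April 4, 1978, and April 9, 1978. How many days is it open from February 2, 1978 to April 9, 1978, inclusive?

41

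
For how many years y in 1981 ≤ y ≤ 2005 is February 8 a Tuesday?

Day of week of February 8 in each year:
1981: Sun, 1982: Mon, 1983: Tue ✓, 1984: Wed, 1985: Fri, 1986: Sat, 1987: Sun, 1988: Mon, 1989: Wed, 1990: Thu, 1991: Fri, 1992: Sat, 1993: Mon, 1994: Tue ✓, 1995: Wed, 1996: Thu, 1997: Sat, 1998: Sun, 1999: Mon, 2000: Tue ✓, 2001: Thu, 2002: Fri, 2003: Sat, 2004: Sun, 2005: Tue ✓
Tuesdays: 1983, 1994, 2000, 2005.

4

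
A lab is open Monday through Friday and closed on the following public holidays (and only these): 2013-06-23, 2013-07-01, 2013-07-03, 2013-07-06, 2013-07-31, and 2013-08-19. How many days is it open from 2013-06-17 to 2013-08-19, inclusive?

2013-06-17 is a Monday.
From 2013-06-17 to 2013-08-19 is 64 days inclusive.
64 = 7 × 9 + 1, so there are 9 full weeks plus 1 extra day.
Each full week contributes 5 weekdays (Mon–Fri): 9 × 5 = 45.
The 1 extra day is Mon — 1 of them qualifies.
Total: 45 + 1 = 46.
Holidays: 2013-06-23 (Sun); 2013-07-01 (Mon); 2013-07-03 (Wed); 2013-07-06 (Sat); 2013-07-31 (Wed); 2013-08-19 (Mon).
4 of the 6 holidays fall on weekdays; the rest are weekends and were already excluded.
Business days: 46 − 4 = 42.

42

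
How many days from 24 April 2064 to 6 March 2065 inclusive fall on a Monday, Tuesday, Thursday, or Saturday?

181

24 April 2064 is a Thursday.
From 24 April 2064 to 6 March 2065 is 317 days inclusive.
317 = 7 × 45 + 2, so there are 45 full weeks plus 2 extra days.
Each full week contributes 4 days from the set (Mon, Tue, Thu, Sat): 45 × 4 = 180.
The 2 extra days are Thu, Fri — 1 of them qualifies.
Total: 180 + 1 = 181.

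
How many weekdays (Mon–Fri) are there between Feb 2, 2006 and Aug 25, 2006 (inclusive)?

147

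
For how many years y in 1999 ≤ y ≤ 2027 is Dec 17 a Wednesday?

Day of week of December 17 in each year:
1999: Fri, 2000: Sun, 2001: Mon, 2002: Tue, 2003: Wed ✓, 2004: Fri, 2005: Sat, 2006: Sun, 2007: Mon, 2008: Wed ✓, 2009: Thu, 2010: Fri, 2011: Sat, 2012: Mon, 2013: Tue, 2014: Wed ✓, 2015: Thu, 2016: Sat, 2017: Sun, 2018: Mon, 2019: Tue, 2020: Thu, 2021: Fri, 2022: Sat, 2023: Sun, 2024: Tue, 2025: Wed ✓, 2026: Thu, 2027: Fri
Wednesdays: 2003, 2008, 2014, 2025.

4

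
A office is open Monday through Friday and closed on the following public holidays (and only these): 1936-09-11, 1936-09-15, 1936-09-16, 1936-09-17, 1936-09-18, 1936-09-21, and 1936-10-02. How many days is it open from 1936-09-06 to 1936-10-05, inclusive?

1936-09-06 is a Sunday.
From 1936-09-06 to 1936-10-05 is 30 days inclusive.
30 = 7 × 4 + 2, so there are 4 full weeks plus 2 extra days.
Each full week contributes 5 weekdays (Mon–Fri): 4 × 5 = 20.
The 2 extra days are Sun, Mon — 1 of them qualifies.
Total: 20 + 1 = 21.
Holidays: 1936-09-11 (Fri); 1936-09-15 (Tue); 1936-09-16 (Wed); 1936-09-17 (Thu); 1936-09-18 (Fri); 1936-09-21 (Mon); 1936-10-02 (Fri).
All 7 holidays fall on weekdays, so subtract 7.
Business days: 21 − 7 = 14.

14 business days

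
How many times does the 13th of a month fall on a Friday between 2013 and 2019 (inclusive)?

13

Friday-the-13ths by year:
2013: Sep, Dec
2014: Jun
2015: Feb, Mar, Nov
2016: May
2017: Jan, Oct
2018: Apr, Jul
2019: Sep, Dec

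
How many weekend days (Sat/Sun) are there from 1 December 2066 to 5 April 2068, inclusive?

1 December 2066 is a Wednesday.
From 1 December 2066 to 5 April 2068 is 492 days inclusive.
492 = 7 × 70 + 2, so there are 70 full weeks plus 2 extra days.
Each full week contributes 2 weekend days (Sat, Sun): 70 × 2 = 140.
The 2 extra days are Wed, Thu — none qualify.
Total: 140 + 0 = 140.

140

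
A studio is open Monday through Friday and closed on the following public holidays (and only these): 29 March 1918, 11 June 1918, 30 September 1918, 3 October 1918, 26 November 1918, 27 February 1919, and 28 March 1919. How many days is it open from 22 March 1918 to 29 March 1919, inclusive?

259 business days

22 March 1918 is a Friday.
The range spans 373 days (inclusive of both endpoints).
373 = 7 × 53 + 2, so there are 53 full weeks plus 2 extra days.
Each full week contributes 5 weekdays (Mon–Fri): 53 × 5 = 265.
The 2 extra days are Fri, Sat — 1 of them qualifies.
Total: 265 + 1 = 266.
Holidays: 29 March 1918 (Fri); 11 June 1918 (Tue); 30 September 1918 (Mon); 3 October 1918 (Thu); 26 November 1918 (Tue); 27 February 1919 (Thu); 28 March 1919 (Fri).
All 7 holidays fall on weekdays, so subtract 7.
Business days: 266 − 7 = 259.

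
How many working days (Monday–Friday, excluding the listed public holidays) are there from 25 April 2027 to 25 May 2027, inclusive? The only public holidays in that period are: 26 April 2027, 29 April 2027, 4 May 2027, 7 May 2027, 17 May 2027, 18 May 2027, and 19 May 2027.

25 April 2027 is a Sunday.
The range spans 31 days (inclusive of both endpoints).
31 = 7 × 4 + 3, so there are 4 full weeks plus 3 extra days.
Each full week contributes 5 weekdays (Mon–Fri): 4 × 5 = 20.
The 3 extra days are Sunday, Monday, Tuesday — 2 of them qualify.
Total: 20 + 2 = 22.
Holidays: 26 April 2027 (Mon); 29 April 2027 (Thu); 4 May 2027 (Tue); 7 May 2027 (Fri); 17 May 2027 (Mon); 18 May 2027 (Tue); 19 May 2027 (Wed).
All 7 holidays fall on weekdays, so subtract 7.
Business days: 22 − 7 = 15.

15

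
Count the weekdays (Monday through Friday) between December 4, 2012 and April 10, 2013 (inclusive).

92 weekdays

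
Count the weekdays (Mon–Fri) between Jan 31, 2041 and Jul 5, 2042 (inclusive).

372 weekdays

Jan 31, 2041 is a Thursday.
That's 521 days from start to end, counting both.
521 = 7 × 74 + 3, so there are 74 full weeks plus 3 extra days.
Each full week contributes 5 weekdays (Mon–Fri): 74 × 5 = 370.
The 3 extra days are Thursday, Friday, Saturday — 2 of them qualify.
Total: 370 + 2 = 372.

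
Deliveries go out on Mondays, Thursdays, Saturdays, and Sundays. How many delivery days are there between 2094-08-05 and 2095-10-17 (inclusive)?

2094-08-05 is a Thursday.
From 2094-08-05 to 2095-10-17 is 439 days inclusive.
439 = 7 × 62 + 5, so there are 62 full weeks plus 5 extra days.
Each full week contributes 4 days from the set (Mon, Thu, Sat, Sun): 62 × 4 = 248.
The 5 extra days are Thursday, Friday, Saturday, Sunday, Monday — 4 of them qualify.
Total: 248 + 4 = 252.

252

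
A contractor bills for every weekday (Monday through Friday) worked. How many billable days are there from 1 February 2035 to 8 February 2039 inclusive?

1049

1 February 2035 is a Thursday.
The range spans 1469 days (inclusive of both endpoints).
1469 = 7 × 209 + 6, so there are 209 full weeks plus 6 extra days.
Each full week contributes 5 weekdays (Mon–Fri): 209 × 5 = 1045.
The 6 extra days are Thu, Fri, Sat, Sun, Mon, Tue — 4 of them qualify.
Total: 1045 + 4 = 1049.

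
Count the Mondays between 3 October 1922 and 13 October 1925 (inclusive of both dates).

3 October 1922 is a Tuesday.
That's 1107 days from start to end, counting both.
1107 = 7 × 158 + 1, so there are 158 full weeks plus 1 extra day.
Each full week contributes one Monday: 158 so far.
The 1 extra day is Tue — none qualify.
Total: 158 + 0 = 158.

158 Mondays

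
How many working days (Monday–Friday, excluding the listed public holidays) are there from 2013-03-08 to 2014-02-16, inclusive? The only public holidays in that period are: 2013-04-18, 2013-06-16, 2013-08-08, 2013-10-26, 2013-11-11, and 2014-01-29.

2013-03-08 is a Friday.
From 2013-03-08 to 2014-02-16 is 346 days inclusive.
346 = 7 × 49 + 3, so there are 49 full weeks plus 3 extra days.
Each full week contributes 5 weekdays (Mon–Fri): 49 × 5 = 245.
The 3 extra days are Friday, Saturday, Sunday — 1 of them qualifies.
Total: 245 + 1 = 246.
Holidays: 2013-04-18 (Thu); 2013-06-16 (Sun); 2013-08-08 (Thu); 2013-10-26 (Sat); 2013-11-11 (Mon); 2014-01-29 (Wed).
4 of the 6 holidays fall on weekdays; the rest are weekends and were already excluded.
Business days: 246 − 4 = 242.

242 working days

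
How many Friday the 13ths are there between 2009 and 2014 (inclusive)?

Friday-the-13ths by year:
2009: Feb, Mar, Nov
2010: Aug
2011: May
2012: Jan, Apr, Jul
2013: Sep, Dec
2014: Jun

11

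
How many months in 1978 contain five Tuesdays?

A month has five Tuesdays exactly when Tuesday falls within its first (length − 28) days.
Jan: 31 days, starts Sun → 5 of Sun, Mon, Tue ✓
Feb: 28 days, starts Wed → 5 of (none)
Mar: 31 days, starts Wed → 5 of Wed, Thu, Fri
Apr: 30 days, starts Sat → 5 of Sat, Sun
May: 31 days, starts Mon → 5 of Mon, Tue, Wed ✓
Jun: 30 days, starts Thu → 5 of Thu, Fri
Jul: 31 days, starts Sat → 5 of Sat, Sun, Mon
Aug: 31 days, starts Tue → 5 of Tue, Wed, Thu ✓
Sep: 30 days, starts Fri → 5 of Fri, Sat
Oct: 31 days, starts Sun → 5 of Sun, Mon, Tue ✓
Nov: 30 days, starts Wed → 5 of Wed, Thu
Dec: 31 days, starts Fri → 5 of Fri, Sat, Sun
Months with five Tuesdays: Jan, May, Aug, Oct.

4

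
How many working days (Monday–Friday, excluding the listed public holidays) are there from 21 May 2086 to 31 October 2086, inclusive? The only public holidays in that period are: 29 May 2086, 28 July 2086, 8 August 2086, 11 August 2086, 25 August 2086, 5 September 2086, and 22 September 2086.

115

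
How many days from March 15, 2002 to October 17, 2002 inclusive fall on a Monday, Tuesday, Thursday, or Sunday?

124

March 15, 2002 is a Friday.
The range spans 217 days (inclusive of both endpoints).
217 = 7 × 31, so the span is exactly 31 full weeks.
Each full week contributes 4 days from the set (Mon, Tue, Thu, Sun): 31 × 4 = 124.
Total: 124.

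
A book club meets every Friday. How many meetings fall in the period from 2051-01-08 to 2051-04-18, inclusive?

14

2051-01-08 is a Sunday.
From 2051-01-08 to 2051-04-18 is 101 days inclusive.
101 = 7 × 14 + 3, so there are 14 full weeks plus 3 extra days.
Each full week contributes one Friday: 14 so far.
The 3 extra days are Sunday, Monday, Tuesday — none qualify.
Total: 14 + 0 = 14.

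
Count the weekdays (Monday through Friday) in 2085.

261

January 1, 2085 is a Monday.
That's 365 days from start to end, counting both.
365 = 7 × 52 + 1, so there are 52 full weeks plus 1 extra day.
Each full week contributes 5 weekdays (Mon–Fri): 52 × 5 = 260.
The 1 extra day is Mon — 1 of them qualifies.
Total: 260 + 1 = 261.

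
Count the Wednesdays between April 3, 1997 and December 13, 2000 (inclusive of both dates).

193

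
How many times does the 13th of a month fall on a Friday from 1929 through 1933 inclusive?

Friday-the-13ths by year:
1929: Sep, Dec
1930: Jun
1931: Feb, Mar, Nov
1932: May
1933: Jan, Oct

9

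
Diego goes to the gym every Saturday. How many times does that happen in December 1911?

Dec 1, 1911 is a Friday.
From Dec 1, 1911 to Dec 31, 1911 is 31 days inclusive.
31 = 7 × 4 + 3, so there are 4 full weeks plus 3 extra days.
Each full week contributes one Saturday: 4 so far.
The 3 extra days are Fri, Sat, Sun — 1 of them qualifies.
Total: 4 + 1 = 5.

5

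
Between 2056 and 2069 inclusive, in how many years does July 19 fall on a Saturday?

Day of week of July 19 in each year:
2056: Wed, 2057: Thu, 2058: Fri, 2059: Sat ✓, 2060: Mon, 2061: Tue, 2062: Wed, 2063: Thu, 2064: Sat ✓, 2065: Sun, 2066: Mon, 2067: Tue, 2068: Thu, 2069: Fri
Saturdays: 2059, 2064.

2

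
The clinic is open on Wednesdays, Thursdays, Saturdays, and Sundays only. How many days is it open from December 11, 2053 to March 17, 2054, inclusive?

55

December 11, 2053 is a Thursday.
The range spans 97 days (inclusive of both endpoints).
97 = 7 × 13 + 6, so there are 13 full weeks plus 6 extra days.
Each full week contributes 4 days from the set (Wed, Thu, Sat, Sun): 13 × 4 = 52.
The 6 extra days are Thu, Fri, Sat, Sun, Mon, Tue — 3 of them qualify.
Total: 52 + 3 = 55.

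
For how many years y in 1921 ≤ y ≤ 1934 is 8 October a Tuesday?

Day of week of October 8 in each year:
1921: Sat, 1922: Sun, 1923: Mon, 1924: Wed, 1925: Thu, 1926: Fri, 1927: Sat, 1928: Mon, 1929: Tue ✓, 1930: Wed, 1931: Thu, 1932: Sat, 1933: Sun, 1934: Mon
Tuesdays: 1929.

1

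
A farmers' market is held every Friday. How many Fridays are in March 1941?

1941-03-01 is a Saturday.
That's 31 days from start to end, counting both.
31 = 7 × 4 + 3, so there are 4 full weeks plus 3 extra days.
Each full week contributes one Friday: 4 so far.
The 3 extra days are Saturday, Sunday, Monday — none qualify.
Total: 4 + 0 = 4.

4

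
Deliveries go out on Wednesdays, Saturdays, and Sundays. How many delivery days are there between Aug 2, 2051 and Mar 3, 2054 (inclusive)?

405

Aug 2, 2051 is a Wednesday.
The range spans 945 days (inclusive of both endpoints).
945 = 7 × 135, so the span is exactly 135 full weeks.
Each full week contributes 3 days from the set (Wed, Sat, Sun): 135 × 3 = 405.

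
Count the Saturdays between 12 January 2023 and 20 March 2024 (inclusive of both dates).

12 January 2023 is a Thursday.
That's 434 days from start to end, counting both.
434 = 7 × 62, so the span is exactly 62 full weeks.
Each full week contributes one Saturday: 62 so far.

62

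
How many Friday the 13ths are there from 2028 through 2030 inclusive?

5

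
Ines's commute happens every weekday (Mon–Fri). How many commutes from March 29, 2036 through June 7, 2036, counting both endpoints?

50

March 29, 2036 is a Saturday.
From March 29, 2036 to June 7, 2036 is 71 days inclusive.
71 = 7 × 10 + 1, so there are 10 full weeks plus 1 extra day.
Each full week contributes 5 weekdays (Mon–Fri): 10 × 5 = 50.
The 1 extra day is Sat — none qualify.
Total: 50 + 0 = 50.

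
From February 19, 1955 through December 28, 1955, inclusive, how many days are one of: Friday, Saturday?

89

February 19, 1955 is a Saturday.
That's 313 days from start to end, counting both.
313 = 7 × 44 + 5, so there are 44 full weeks plus 5 extra days.
Each full week contributes 2 days from the set (Fri, Sat): 44 × 2 = 88.
The 5 extra days are Saturday, Sunday, Monday, Tuesday, Wednesday — 1 of them qualifies.
Total: 88 + 1 = 89.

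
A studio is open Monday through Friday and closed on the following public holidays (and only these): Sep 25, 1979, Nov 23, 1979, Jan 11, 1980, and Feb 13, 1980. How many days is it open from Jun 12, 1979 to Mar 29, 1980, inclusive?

205 business days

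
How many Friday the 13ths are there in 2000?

1

The 13th falls on a Friday when the month's 13th has weekday Fri.
Jan 13 is Thu; Feb 13 is Sun; Mar 13 is Mon; Apr 13 is Thu; May 13 is Sat; Jun 13 is Tue; Jul 13 is Thu; Aug 13 is Sun; Sep 13 is Wed; Oct 13 is Fri ✓; Nov 13 is Mon; Dec 13 is Wed.
Friday the 13ths: Oct.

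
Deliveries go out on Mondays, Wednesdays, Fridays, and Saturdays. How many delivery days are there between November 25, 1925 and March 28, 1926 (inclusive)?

71

November 25, 1925 is a Wednesday.
The range spans 124 days (inclusive of both endpoints).
124 = 7 × 17 + 5, so there are 17 full weeks plus 5 extra days.
Each full week contributes 4 days from the set (Mon, Wed, Fri, Sat): 17 × 4 = 68.
The 5 extra days are Wednesday, Thursday, Friday, Saturday, Sunday — 3 of them qualify.
Total: 68 + 3 = 71.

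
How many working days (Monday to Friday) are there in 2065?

January 1, 2065 is a Thursday.
The range spans 365 days (inclusive of both endpoints).
365 = 7 × 52 + 1, so there are 52 full weeks plus 1 extra day.
Each full week contributes 5 weekdays (Mon–Fri): 52 × 5 = 260.
The 1 extra day is Thu — 1 of them qualifies.
Total: 260 + 1 = 261.

261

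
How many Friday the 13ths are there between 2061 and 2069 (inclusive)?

16

Friday-the-13ths by year:
2061: May
2062: Jan, Oct
2063: Apr, Jul
2064: Jun
2065: Feb, Mar, Nov
2066: Aug
2067: May
2068: Jan, Apr, Jul
2069: Sep, Dec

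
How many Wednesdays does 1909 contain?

1909-01-01 is a Friday.
That's 365 days from start to end, counting both.
365 = 7 × 52 + 1, so there are 52 full weeks plus 1 extra day.
Each full week contributes one Wednesday: 52 so far.
The 1 extra day is Friday — none qualify.
Total: 52 + 0 = 52.

52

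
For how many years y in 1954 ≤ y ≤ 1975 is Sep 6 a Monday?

Day of week of September 6 in each year:
1954: Mon ✓, 1955: Tue, 1956: Thu, 1957: Fri, 1958: Sat, 1959: Sun, 1960: Tue, 1961: Wed, 1962: Thu, 1963: Fri, 1964: Sun, 1965: Mon ✓, 1966: Tue, 1967: Wed, 1968: Fri, 1969: Sat, 1970: Sun, 1971: Mon ✓, 1972: Wed, 1973: Thu, 1974: Fri, 1975: Sat
Mondays: 1954, 1965, 1971.

3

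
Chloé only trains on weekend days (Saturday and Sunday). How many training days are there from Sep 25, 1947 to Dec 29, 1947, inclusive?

28

Sep 25, 1947 is a Thursday.
From Sep 25, 1947 to Dec 29, 1947 is 96 days inclusive.
96 = 7 × 13 + 5, so there are 13 full weeks plus 5 extra days.
Each full week contributes 2 weekend days (Sat, Sun): 13 × 2 = 26.
The 5 extra days are Thu, Fri, Sat, Sun, Mon — 2 of them qualify.
Total: 26 + 2 = 28.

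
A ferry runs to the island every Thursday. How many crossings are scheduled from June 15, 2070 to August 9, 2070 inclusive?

June 15, 2070 is a Sunday.
From June 15, 2070 to August 9, 2070 is 56 days inclusive.
56 = 7 × 8, so the span is exactly 8 full weeks.
Each full week contributes one Thursday: 8 so far.

8 Thursdays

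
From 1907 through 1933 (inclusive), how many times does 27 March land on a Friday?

4

Day of week of March 27 in each year:
1907: Wed, 1908: Fri ✓, 1909: Sat, 1910: Sun, 1911: Mon, 1912: Wed, 1913: Thu, 1914: Fri ✓, 1915: Sat, 1916: Mon, 1917: Tue, 1918: Wed, 1919: Thu, 1920: Sat, 1921: Sun, 1922: Mon, 1923: Tue, 1924: Thu, 1925: Fri ✓, 1926: Sat, 1927: Sun, 1928: Tue, 1929: Wed, 1930: Thu, 1931: Fri ✓, 1932: Sun, 1933: Mon
Fridays: 1908, 1914, 1925, 1931.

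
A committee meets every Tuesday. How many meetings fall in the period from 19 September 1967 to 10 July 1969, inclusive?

19 September 1967 is a Tuesday.
That's 661 days from start to end, counting both.
661 = 7 × 94 + 3, so there are 94 full weeks plus 3 extra days.
Each full week contributes one Tuesday: 94 so far.
The 3 extra days are Tuesday, Wednesday, Thursday — 1 of them qualifies.
Total: 94 + 1 = 95.

95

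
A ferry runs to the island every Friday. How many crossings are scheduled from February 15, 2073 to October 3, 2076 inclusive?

190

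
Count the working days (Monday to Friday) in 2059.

Jan 1, 2059 is a Wednesday.
From Jan 1, 2059 to Dec 31, 2059 is 365 days inclusive.
365 = 7 × 52 + 1, so there are 52 full weeks plus 1 extra day.
Each full week contributes 5 weekdays (Mon–Fri): 52 × 5 = 260.
The 1 extra day is Wed — 1 of them qualifies.
Total: 260 + 1 = 261.

261 weekdays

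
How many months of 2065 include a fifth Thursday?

5

A month has five Thursdays exactly when Thursday falls within its first (length − 28) days.
Jan: 31 days, starts Thu → 5 of Thu, Fri, Sat ✓
Feb: 28 days, starts Sun → 5 of (none)
Mar: 31 days, starts Sun → 5 of Sun, Mon, Tue
Apr: 30 days, starts Wed → 5 of Wed, Thu ✓
May: 31 days, starts Fri → 5 of Fri, Sat, Sun
Jun: 30 days, starts Mon → 5 of Mon, Tue
Jul: 31 days, starts Wed → 5 of Wed, Thu, Fri ✓
Aug: 31 days, starts Sat → 5 of Sat, Sun, Mon
Sep: 30 days, starts Tue → 5 of Tue, Wed
Oct: 31 days, starts Thu → 5 of Thu, Fri, Sat ✓
Nov: 30 days, starts Sun → 5 of Sun, Mon
Dec: 31 days, starts Tue → 5 of Tue, Wed, Thu ✓
Months with five Thursdays: Jan, Apr, Jul, Oct, Dec.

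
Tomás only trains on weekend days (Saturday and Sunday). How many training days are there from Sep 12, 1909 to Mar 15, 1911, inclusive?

157

Sep 12, 1909 is a Sunday.
That's 550 days from start to end, counting both.
550 = 7 × 78 + 4, so there are 78 full weeks plus 4 extra days.
Each full week contributes 2 weekend days (Sat, Sun): 78 × 2 = 156.
The 4 extra days are Sun, Mon, Tue, Wed — 1 of them qualifies.
Total: 156 + 1 = 157.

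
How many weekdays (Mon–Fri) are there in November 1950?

22

1 November 1950 is a Wednesday.
That's 30 days from start to end, counting both.
30 = 7 × 4 + 2, so there are 4 full weeks plus 2 extra days.
Each full week contributes 5 weekdays (Mon–Fri): 4 × 5 = 20.
The 2 extra days are Wed, Thu — 2 of them qualify.
Total: 20 + 2 = 22.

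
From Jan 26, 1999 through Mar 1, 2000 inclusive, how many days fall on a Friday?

57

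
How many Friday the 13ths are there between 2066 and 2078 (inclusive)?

22

Friday-the-13ths by year:
2066: Aug
2067: May
2068: Jan, Apr, Jul
2069: Sep, Dec
2070: Jun
2071: Feb, Mar, Nov
2072: May
2073: Jan, Oct
2074: Apr, Jul
2075: Sep, Dec
2076: Mar, Nov
2077: Aug
2078: May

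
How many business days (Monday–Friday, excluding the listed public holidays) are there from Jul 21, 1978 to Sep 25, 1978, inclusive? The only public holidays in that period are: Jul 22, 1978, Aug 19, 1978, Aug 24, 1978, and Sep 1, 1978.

Jul 21, 1978 is a Friday.
From Jul 21, 1978 to Sep 25, 1978 is 67 days inclusive.
67 = 7 × 9 + 4, so there are 9 full weeks plus 4 extra days.
Each full week contributes 5 weekdays (Mon–Fri): 9 × 5 = 45.
The 4 extra days are Fri, Sat, Sun, Mon — 2 of them qualify.
Total: 45 + 2 = 47.
Holidays: Jul 22, 1978 (Sat); Aug 19, 1978 (Sat); Aug 24, 1978 (Thu); Sep 1, 1978 (Fri).
2 of the 4 holidays fall on weekdays; the rest are weekends and were already excluded.
Business days: 47 − 2 = 45.

45 business days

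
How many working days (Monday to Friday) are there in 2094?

261

Jan 1, 2094 is a Friday.
From Jan 1, 2094 to Dec 31, 2094 is 365 days inclusive.
365 = 7 × 52 + 1, so there are 52 full weeks plus 1 extra day.
Each full week contributes 5 weekdays (Mon–Fri): 52 × 5 = 260.
The 1 extra day is Fri — 1 of them qualifies.
Total: 260 + 1 = 261.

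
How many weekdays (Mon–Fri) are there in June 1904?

Jun 1, 1904 is a Wednesday.
From Jun 1, 1904 to Jun 30, 1904 is 30 days inclusive.
30 = 7 × 4 + 2, so there are 4 full weeks plus 2 extra days.
Each full week contributes 5 weekdays (Mon–Fri): 4 × 5 = 20.
The 2 extra days are Wed, Thu — 2 of them qualify.
Total: 20 + 2 = 22.

22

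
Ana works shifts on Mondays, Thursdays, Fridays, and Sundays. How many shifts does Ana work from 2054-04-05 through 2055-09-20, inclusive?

2054-04-05 is a Sunday.
That's 534 days from start to end, counting both.
534 = 7 × 76 + 2, so there are 76 full weeks plus 2 extra days.
Each full week contributes 4 days from the set (Mon, Thu, Fri, Sun): 76 × 4 = 304.
The 2 extra days are Sun, Mon — 2 of them qualify.
Total: 304 + 2 = 306.

306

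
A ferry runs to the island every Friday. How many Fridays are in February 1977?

4

Feb 1, 1977 is a Tuesday.
The range spans 28 days (inclusive of both endpoints).
28 = 7 × 4, so the span is exactly 4 full weeks.
Each full week contributes one Friday: 4 so far.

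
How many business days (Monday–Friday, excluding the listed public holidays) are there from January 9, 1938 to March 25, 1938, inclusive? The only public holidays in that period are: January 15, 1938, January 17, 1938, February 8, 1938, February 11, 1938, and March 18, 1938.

51 business days

January 9, 1938 is a Sunday.
That's 76 days from start to end, counting both.
76 = 7 × 10 + 6, so there are 10 full weeks plus 6 extra days.
Each full week contributes 5 weekdays (Mon–Fri): 10 × 5 = 50.
The 6 extra days are Sunday, Monday, Tuesday, Wednesday, Thursday, Friday — 5 of them qualify.
Total: 50 + 5 = 55.
Holidays: January 15, 1938 (Sat); January 17, 1938 (Mon); February 8, 1938 (Tue); February 11, 1938 (Fri); March 18, 1938 (Fri).
4 of the 5 holidays fall on weekdays; the rest are weekends and were already excluded.
Business days: 55 − 4 = 51.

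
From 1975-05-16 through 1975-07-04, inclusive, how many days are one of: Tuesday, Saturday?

14

1975-05-16 is a Friday.
The range spans 50 days (inclusive of both endpoints).
50 = 7 × 7 + 1, so there are 7 full weeks plus 1 extra day.
Each full week contributes 2 days from the set (Tue, Sat): 7 × 2 = 14.
The 1 extra day is Fri — none qualify.
Total: 14 + 0 = 14.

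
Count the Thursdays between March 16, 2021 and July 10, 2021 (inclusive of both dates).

March 16, 2021 is a Tuesday.
That's 117 days from start to end, counting both.
117 = 7 × 16 + 5, so there are 16 full weeks plus 5 extra days.
Each full week contributes one Thursday: 16 so far.
The 5 extra days are Tuesday, Wednesday, Thursday, Friday, Saturday — 1 of them qualifies.
Total: 16 + 1 = 17.

17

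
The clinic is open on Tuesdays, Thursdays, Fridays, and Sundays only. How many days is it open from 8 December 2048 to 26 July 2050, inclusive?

8 December 2048 is a Tuesday.
The range spans 596 days (inclusive of both endpoints).
596 = 7 × 85 + 1, so there are 85 full weeks plus 1 extra day.
Each full week contributes 4 days from the set (Tue, Thu, Fri, Sun): 85 × 4 = 340.
The 1 extra day is Tue — 1 of them qualifies.
Total: 340 + 1 = 341.

341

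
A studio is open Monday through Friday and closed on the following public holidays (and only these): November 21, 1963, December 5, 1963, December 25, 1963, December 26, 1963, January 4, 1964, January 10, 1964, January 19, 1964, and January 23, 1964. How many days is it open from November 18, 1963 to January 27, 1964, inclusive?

45

November 18, 1963 is a Monday.
The range spans 71 days (inclusive of both endpoints).
71 = 7 × 10 + 1, so there are 10 full weeks plus 1 extra day.
Each full week contributes 5 weekdays (Mon–Fri): 10 × 5 = 50.
The 1 extra day is Mon — 1 of them qualifies.
Total: 50 + 1 = 51.
Holidays: November 21, 1963 (Thu); December 5, 1963 (Thu); December 25, 1963 (Wed); December 26, 1963 (Thu); January 4, 1964 (Sat); January 10, 1964 (Fri); January 19, 1964 (Sun); January 23, 1964 (Thu).
6 of the 8 holidays fall on weekdays; the rest are weekends and were already excluded.
Business days: 51 − 6 = 45.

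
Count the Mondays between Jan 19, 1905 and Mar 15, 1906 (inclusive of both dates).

Jan 19, 1905 is a Thursday.
The range spans 421 days (inclusive of both endpoints).
421 = 7 × 60 + 1, so there are 60 full weeks plus 1 extra day.
Each full week contributes one Monday: 60 so far.
The 1 extra day is Thu — none qualify.
Total: 60 + 0 = 60.

60 Mondays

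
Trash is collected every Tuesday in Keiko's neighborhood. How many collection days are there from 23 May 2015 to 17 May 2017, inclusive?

23 May 2015 is a Saturday.
The range spans 726 days (inclusive of both endpoints).
726 = 7 × 103 + 5, so there are 103 full weeks plus 5 extra days.
Each full week contributes one Tuesday: 103 so far.
The 5 extra days are Sat, Sun, Mon, Tue, Wed — 1 of them qualifies.
Total: 103 + 1 = 104.

104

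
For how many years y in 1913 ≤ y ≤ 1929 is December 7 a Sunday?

Day of week of December 7 in each year:
1913: Sun ✓, 1914: Mon, 1915: Tue, 1916: Thu, 1917: Fri, 1918: Sat, 1919: Sun ✓, 1920: Tue, 1921: Wed, 1922: Thu, 1923: Fri, 1924: Sun ✓, 1925: Mon, 1926: Tue, 1927: Wed, 1928: Fri, 1929: Sat
Sundays: 1913, 1919, 1924.

3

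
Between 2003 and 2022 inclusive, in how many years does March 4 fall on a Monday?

2

Day of week of March 4 in each year:
2003: Tue, 2004: Thu, 2005: Fri, 2006: Sat, 2007: Sun, 2008: Tue, 2009: Wed, 2010: Thu, 2011: Fri, 2012: Sun, 2013: Mon ✓, 2014: Tue, 2015: Wed, 2016: Fri, 2017: Sat, 2018: Sun, 2019: Mon ✓, 2020: Wed, 2021: Thu, 2022: Fri
Mondays: 2013, 2019.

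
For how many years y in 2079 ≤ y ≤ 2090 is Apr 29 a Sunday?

Day of week of April 29 in each year:
2079: Sat, 2080: Mon, 2081: Tue, 2082: Wed, 2083: Thu, 2084: Sat, 2085: Sun ✓, 2086: Mon, 2087: Tue, 2088: Thu, 2089: Fri, 2090: Sat
Sundays: 2085.

1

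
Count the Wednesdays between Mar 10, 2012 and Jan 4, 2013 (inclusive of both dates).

43

Mar 10, 2012 is a Saturday.
The range spans 301 days (inclusive of both endpoints).
301 = 7 × 43, so the span is exactly 43 full weeks.
Each full week contributes one Wednesday: 43 so far.
Total: 43.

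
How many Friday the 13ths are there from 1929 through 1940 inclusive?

Friday-the-13ths by year:
1929: Sep, Dec
1930: Jun
1931: Feb, Mar, Nov
1932: May
1933: Jan, Oct
1934: Apr, Jul
1935: Sep, Dec
1936: Mar, Nov
1937: Aug
1938: May
1939: Jan, Oct
1940: Sep, Dec

21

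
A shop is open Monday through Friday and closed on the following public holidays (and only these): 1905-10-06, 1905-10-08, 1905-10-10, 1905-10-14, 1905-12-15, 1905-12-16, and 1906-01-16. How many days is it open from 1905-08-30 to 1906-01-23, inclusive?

1905-08-30 is a Wednesday.
That's 147 days from start to end, counting both.
147 = 7 × 21, so the span is exactly 21 full weeks.
Each full week contributes 5 weekdays (Mon–Fri): 21 × 5 = 105.
Holidays: 1905-10-06 (Fri); 1905-10-08 (Sun); 1905-10-10 (Tue); 1905-10-14 (Sat); 1905-12-15 (Fri); 1905-12-16 (Sat); 1906-01-16 (Tue).
4 of the 7 holidays fall on weekdays; the rest are weekends and were already excluded.
Business days: 105 − 4 = 101.

101 business days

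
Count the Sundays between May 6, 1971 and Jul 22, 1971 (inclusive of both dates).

May 6, 1971 is a Thursday.
The range spans 78 days (inclusive of both endpoints).
78 = 7 × 11 + 1, so there are 11 full weeks plus 1 extra day.
Each full week contributes one Sunday: 11 so far.
The 1 extra day is Thursday — none qualify.
Total: 11 + 0 = 11.

11 Sundays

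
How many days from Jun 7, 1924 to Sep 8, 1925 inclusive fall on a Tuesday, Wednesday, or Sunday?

197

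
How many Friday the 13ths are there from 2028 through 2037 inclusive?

17

Friday-the-13ths by year:
2028: Oct
2029: Apr, Jul
2030: Sep, Dec
2031: Jun
2032: Feb, Aug
2033: May
2034: Jan, Oct
2035: Apr, Jul
2036: Jun
2037: Feb, Mar, Nov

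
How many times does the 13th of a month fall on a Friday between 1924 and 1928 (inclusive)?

Friday-the-13ths by year:
1924: Jun
1925: Feb, Mar, Nov
1926: Aug
1927: May
1928: Jan, Apr, Jul

9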